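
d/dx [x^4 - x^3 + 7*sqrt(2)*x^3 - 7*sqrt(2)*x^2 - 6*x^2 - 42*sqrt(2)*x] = 4*x^3 - 3*x^2 + 21*sqrt(2)*x^2 - 14*sqrt(2)*x - 12*x - 42*sqrt(2)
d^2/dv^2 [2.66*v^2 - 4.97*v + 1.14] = 5.32000000000000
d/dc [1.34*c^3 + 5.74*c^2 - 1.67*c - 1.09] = 4.02*c^2 + 11.48*c - 1.67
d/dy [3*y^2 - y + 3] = 6*y - 1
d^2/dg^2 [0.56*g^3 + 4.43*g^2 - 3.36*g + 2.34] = 3.36*g + 8.86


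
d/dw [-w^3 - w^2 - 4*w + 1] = -3*w^2 - 2*w - 4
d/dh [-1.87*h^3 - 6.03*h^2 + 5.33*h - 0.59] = -5.61*h^2 - 12.06*h + 5.33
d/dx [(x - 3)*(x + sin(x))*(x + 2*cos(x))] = (3 - x)*(x + sin(x))*(2*sin(x) - 1) + (x - 3)*(x + 2*cos(x))*(cos(x) + 1) + (x + sin(x))*(x + 2*cos(x))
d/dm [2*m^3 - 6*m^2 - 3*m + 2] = 6*m^2 - 12*m - 3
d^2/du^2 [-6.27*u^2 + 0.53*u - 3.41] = -12.5400000000000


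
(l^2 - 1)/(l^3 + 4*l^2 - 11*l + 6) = (l + 1)/(l^2 + 5*l - 6)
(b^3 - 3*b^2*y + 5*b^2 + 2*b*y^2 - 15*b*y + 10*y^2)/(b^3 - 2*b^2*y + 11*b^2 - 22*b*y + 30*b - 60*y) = (b - y)/(b + 6)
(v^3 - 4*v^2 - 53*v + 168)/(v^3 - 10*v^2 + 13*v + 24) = (v + 7)/(v + 1)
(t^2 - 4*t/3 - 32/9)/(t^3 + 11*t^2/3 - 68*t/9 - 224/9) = (3*t + 4)/(3*t^2 + 19*t + 28)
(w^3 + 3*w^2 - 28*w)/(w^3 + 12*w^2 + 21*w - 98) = w*(w - 4)/(w^2 + 5*w - 14)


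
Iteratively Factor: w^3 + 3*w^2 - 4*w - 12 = (w - 2)*(w^2 + 5*w + 6) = (w - 2)*(w + 2)*(w + 3)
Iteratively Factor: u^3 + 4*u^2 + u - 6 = (u - 1)*(u^2 + 5*u + 6) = (u - 1)*(u + 2)*(u + 3)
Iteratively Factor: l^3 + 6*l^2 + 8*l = (l + 4)*(l^2 + 2*l) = (l + 2)*(l + 4)*(l)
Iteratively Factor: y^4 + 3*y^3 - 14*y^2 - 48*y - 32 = (y + 4)*(y^3 - y^2 - 10*y - 8) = (y + 2)*(y + 4)*(y^2 - 3*y - 4) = (y - 4)*(y + 2)*(y + 4)*(y + 1)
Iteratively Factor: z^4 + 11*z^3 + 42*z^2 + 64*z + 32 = (z + 4)*(z^3 + 7*z^2 + 14*z + 8) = (z + 1)*(z + 4)*(z^2 + 6*z + 8) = (z + 1)*(z + 4)^2*(z + 2)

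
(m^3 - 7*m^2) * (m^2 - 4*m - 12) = m^5 - 11*m^4 + 16*m^3 + 84*m^2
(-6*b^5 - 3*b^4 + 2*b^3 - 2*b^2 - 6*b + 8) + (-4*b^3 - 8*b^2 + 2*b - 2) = -6*b^5 - 3*b^4 - 2*b^3 - 10*b^2 - 4*b + 6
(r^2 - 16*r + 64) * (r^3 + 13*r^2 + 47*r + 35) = r^5 - 3*r^4 - 97*r^3 + 115*r^2 + 2448*r + 2240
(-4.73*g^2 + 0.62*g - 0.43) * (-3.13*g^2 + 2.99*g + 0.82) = 14.8049*g^4 - 16.0833*g^3 - 0.6789*g^2 - 0.7773*g - 0.3526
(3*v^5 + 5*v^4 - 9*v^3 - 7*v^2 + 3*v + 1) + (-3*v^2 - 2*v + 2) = 3*v^5 + 5*v^4 - 9*v^3 - 10*v^2 + v + 3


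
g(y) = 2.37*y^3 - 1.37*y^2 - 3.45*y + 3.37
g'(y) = 7.11*y^2 - 2.74*y - 3.45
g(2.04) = 10.75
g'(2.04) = 20.55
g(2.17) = 13.65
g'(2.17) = 24.08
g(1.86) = 7.46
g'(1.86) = 16.05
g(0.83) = 0.92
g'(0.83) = -0.83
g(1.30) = 1.78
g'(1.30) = 5.00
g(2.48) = 22.54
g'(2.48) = 33.48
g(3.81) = 101.41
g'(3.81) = 89.32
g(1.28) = 1.68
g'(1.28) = 4.69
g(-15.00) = -8251.88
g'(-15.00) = 1637.40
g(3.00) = 44.68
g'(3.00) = 52.32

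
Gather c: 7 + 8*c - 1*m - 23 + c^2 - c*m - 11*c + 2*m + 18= c^2 + c*(-m - 3) + m + 2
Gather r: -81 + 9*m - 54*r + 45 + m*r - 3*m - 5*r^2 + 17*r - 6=6*m - 5*r^2 + r*(m - 37) - 42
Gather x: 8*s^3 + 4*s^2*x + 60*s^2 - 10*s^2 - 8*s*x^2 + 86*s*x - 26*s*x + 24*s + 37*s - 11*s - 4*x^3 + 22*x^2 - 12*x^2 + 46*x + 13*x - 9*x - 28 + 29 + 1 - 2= 8*s^3 + 50*s^2 + 50*s - 4*x^3 + x^2*(10 - 8*s) + x*(4*s^2 + 60*s + 50)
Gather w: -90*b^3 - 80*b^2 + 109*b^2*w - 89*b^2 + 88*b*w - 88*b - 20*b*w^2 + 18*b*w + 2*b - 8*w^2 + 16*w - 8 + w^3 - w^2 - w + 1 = -90*b^3 - 169*b^2 - 86*b + w^3 + w^2*(-20*b - 9) + w*(109*b^2 + 106*b + 15) - 7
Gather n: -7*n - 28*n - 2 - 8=-35*n - 10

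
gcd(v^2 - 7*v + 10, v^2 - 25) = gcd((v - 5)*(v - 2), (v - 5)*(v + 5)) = v - 5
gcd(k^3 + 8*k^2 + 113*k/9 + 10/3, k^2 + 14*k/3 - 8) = k + 6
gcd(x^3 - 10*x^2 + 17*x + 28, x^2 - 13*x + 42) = x - 7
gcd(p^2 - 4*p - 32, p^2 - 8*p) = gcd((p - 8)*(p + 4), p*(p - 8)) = p - 8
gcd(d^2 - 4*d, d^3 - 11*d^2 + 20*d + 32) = d - 4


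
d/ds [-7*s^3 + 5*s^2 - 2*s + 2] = -21*s^2 + 10*s - 2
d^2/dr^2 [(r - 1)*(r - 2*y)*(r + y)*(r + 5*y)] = 12*r^2 + 24*r*y - 6*r - 14*y^2 - 8*y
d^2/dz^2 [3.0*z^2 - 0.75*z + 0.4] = 6.00000000000000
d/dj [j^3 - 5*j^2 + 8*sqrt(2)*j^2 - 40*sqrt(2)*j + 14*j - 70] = 3*j^2 - 10*j + 16*sqrt(2)*j - 40*sqrt(2) + 14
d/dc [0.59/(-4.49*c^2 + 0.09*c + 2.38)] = (5.2982*c - 0.0531)/(-4.49*c^2 + 0.09*c + 2.38)^2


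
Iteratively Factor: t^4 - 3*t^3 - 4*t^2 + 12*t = (t - 2)*(t^3 - t^2 - 6*t) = (t - 2)*(t + 2)*(t^2 - 3*t) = (t - 3)*(t - 2)*(t + 2)*(t)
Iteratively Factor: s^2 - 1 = (s + 1)*(s - 1)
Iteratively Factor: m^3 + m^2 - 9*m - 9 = (m + 3)*(m^2 - 2*m - 3) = (m + 1)*(m + 3)*(m - 3)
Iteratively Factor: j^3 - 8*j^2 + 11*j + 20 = (j - 5)*(j^2 - 3*j - 4) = (j - 5)*(j - 4)*(j + 1)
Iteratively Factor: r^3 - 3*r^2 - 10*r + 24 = (r - 2)*(r^2 - r - 12) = (r - 2)*(r + 3)*(r - 4)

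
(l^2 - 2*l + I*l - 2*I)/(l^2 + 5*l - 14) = (l + I)/(l + 7)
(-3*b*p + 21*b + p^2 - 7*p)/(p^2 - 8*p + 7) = (-3*b + p)/(p - 1)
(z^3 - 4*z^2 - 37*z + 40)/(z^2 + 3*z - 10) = (z^2 - 9*z + 8)/(z - 2)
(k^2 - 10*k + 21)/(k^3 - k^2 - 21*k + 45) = (k - 7)/(k^2 + 2*k - 15)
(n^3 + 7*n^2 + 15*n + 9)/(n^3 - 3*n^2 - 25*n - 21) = (n + 3)/(n - 7)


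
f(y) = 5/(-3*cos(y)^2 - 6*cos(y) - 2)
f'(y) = 5*(-6*sin(y)*cos(y) - 6*sin(y))/(-3*cos(y)^2 - 6*cos(y) - 2)^2 = -30*(cos(y) + 1)*sin(y)/(3*cos(y)^2 + 6*cos(y) + 2)^2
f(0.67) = -0.59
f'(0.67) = -0.46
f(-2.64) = 5.24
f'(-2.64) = 1.95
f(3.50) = 5.06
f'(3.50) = 0.69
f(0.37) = -0.49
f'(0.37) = -0.20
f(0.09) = -0.46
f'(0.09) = -0.04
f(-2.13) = 14.76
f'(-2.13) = 104.05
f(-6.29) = -0.45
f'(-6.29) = 0.00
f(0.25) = -0.47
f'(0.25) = -0.13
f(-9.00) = 5.12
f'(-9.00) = 1.15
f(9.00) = 5.12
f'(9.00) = -1.15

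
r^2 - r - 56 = (r - 8)*(r + 7)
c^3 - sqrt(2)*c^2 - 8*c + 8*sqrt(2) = (c - 2*sqrt(2))*(c - sqrt(2))*(c + 2*sqrt(2))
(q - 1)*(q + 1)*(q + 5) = q^3 + 5*q^2 - q - 5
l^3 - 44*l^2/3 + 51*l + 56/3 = (l - 8)*(l - 7)*(l + 1/3)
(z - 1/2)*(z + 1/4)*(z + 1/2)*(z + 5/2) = z^4 + 11*z^3/4 + 3*z^2/8 - 11*z/16 - 5/32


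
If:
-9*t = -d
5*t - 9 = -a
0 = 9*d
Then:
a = 9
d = 0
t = 0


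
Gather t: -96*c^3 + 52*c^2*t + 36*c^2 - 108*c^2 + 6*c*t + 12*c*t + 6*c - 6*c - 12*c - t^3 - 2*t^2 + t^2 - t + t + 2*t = -96*c^3 - 72*c^2 - 12*c - t^3 - t^2 + t*(52*c^2 + 18*c + 2)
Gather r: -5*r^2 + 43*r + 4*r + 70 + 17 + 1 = -5*r^2 + 47*r + 88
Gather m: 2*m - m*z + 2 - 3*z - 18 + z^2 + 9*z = m*(2 - z) + z^2 + 6*z - 16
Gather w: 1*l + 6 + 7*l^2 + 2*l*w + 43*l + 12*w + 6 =7*l^2 + 44*l + w*(2*l + 12) + 12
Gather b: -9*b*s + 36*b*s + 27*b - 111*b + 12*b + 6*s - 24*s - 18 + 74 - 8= b*(27*s - 72) - 18*s + 48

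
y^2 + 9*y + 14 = (y + 2)*(y + 7)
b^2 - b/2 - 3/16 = (b - 3/4)*(b + 1/4)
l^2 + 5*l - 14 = (l - 2)*(l + 7)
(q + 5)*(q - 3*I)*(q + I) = q^3 + 5*q^2 - 2*I*q^2 + 3*q - 10*I*q + 15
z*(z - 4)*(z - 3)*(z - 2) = z^4 - 9*z^3 + 26*z^2 - 24*z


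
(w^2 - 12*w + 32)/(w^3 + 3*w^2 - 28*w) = (w - 8)/(w*(w + 7))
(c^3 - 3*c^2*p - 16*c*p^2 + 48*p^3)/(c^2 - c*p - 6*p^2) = (c^2 - 16*p^2)/(c + 2*p)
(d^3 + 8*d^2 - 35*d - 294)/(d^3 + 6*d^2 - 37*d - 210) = (d + 7)/(d + 5)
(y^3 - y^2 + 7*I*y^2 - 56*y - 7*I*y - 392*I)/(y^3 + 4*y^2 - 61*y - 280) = (y + 7*I)/(y + 5)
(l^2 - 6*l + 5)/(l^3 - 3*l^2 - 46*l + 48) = (l - 5)/(l^2 - 2*l - 48)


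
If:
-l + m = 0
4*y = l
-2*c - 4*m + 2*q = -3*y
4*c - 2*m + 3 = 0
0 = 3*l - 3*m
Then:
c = 2*y - 3/4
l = 4*y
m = 4*y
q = 17*y/2 - 3/4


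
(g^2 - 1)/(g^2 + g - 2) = (g + 1)/(g + 2)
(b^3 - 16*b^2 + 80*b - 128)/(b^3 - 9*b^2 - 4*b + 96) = (b - 4)/(b + 3)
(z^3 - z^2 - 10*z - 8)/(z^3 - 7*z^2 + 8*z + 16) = (z + 2)/(z - 4)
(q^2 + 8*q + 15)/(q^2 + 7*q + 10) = (q + 3)/(q + 2)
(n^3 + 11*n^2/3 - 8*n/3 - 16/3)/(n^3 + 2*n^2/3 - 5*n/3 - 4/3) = (n + 4)/(n + 1)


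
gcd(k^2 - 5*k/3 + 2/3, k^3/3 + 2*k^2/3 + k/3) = 1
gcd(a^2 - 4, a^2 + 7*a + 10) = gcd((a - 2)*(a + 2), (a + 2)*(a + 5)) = a + 2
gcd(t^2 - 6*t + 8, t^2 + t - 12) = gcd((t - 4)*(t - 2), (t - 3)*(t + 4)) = 1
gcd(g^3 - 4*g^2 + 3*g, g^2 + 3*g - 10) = 1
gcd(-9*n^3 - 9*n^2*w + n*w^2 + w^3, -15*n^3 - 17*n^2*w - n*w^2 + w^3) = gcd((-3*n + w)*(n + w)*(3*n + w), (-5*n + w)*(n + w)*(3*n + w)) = 3*n^2 + 4*n*w + w^2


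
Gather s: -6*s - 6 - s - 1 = -7*s - 7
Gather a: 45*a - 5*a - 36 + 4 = 40*a - 32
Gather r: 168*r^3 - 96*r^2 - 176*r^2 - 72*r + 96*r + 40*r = 168*r^3 - 272*r^2 + 64*r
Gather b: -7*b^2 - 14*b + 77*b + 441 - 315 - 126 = -7*b^2 + 63*b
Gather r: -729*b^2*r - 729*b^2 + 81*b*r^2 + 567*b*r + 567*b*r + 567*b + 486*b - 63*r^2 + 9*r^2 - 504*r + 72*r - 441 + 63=-729*b^2 + 1053*b + r^2*(81*b - 54) + r*(-729*b^2 + 1134*b - 432) - 378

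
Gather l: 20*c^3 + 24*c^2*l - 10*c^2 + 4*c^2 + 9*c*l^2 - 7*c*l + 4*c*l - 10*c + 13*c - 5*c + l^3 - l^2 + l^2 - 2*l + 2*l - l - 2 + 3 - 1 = 20*c^3 - 6*c^2 + 9*c*l^2 - 2*c + l^3 + l*(24*c^2 - 3*c - 1)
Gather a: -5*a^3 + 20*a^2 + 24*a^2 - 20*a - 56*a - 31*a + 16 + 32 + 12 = -5*a^3 + 44*a^2 - 107*a + 60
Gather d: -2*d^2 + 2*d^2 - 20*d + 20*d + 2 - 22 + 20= 0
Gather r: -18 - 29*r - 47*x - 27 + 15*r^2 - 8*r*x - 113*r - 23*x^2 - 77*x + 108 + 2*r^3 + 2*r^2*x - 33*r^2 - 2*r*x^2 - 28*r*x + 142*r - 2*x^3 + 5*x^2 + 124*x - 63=2*r^3 + r^2*(2*x - 18) + r*(-2*x^2 - 36*x) - 2*x^3 - 18*x^2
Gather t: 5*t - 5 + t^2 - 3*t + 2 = t^2 + 2*t - 3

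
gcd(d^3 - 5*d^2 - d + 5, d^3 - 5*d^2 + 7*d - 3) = d - 1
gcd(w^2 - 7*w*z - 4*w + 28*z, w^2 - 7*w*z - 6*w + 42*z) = -w + 7*z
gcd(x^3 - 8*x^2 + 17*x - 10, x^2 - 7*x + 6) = x - 1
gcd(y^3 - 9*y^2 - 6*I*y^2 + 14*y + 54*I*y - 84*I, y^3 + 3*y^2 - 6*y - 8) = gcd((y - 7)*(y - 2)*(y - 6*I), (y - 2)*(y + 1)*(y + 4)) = y - 2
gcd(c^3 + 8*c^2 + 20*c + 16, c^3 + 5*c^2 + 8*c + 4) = c^2 + 4*c + 4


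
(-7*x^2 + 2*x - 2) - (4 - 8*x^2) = x^2 + 2*x - 6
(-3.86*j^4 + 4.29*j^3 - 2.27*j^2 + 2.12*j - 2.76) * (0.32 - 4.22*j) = 16.2892*j^5 - 19.339*j^4 + 10.9522*j^3 - 9.6728*j^2 + 12.3256*j - 0.8832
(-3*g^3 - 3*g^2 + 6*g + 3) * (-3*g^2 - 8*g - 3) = 9*g^5 + 33*g^4 + 15*g^3 - 48*g^2 - 42*g - 9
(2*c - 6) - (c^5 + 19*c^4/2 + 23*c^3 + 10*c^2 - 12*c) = -c^5 - 19*c^4/2 - 23*c^3 - 10*c^2 + 14*c - 6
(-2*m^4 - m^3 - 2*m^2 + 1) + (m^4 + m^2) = -m^4 - m^3 - m^2 + 1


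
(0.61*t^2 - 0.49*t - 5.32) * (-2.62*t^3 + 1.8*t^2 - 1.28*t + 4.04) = -1.5982*t^5 + 2.3818*t^4 + 12.2756*t^3 - 6.4844*t^2 + 4.83*t - 21.4928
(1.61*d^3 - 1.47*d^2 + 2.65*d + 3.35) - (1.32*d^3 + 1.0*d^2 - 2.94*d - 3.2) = 0.29*d^3 - 2.47*d^2 + 5.59*d + 6.55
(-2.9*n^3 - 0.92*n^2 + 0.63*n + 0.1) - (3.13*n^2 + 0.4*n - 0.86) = -2.9*n^3 - 4.05*n^2 + 0.23*n + 0.96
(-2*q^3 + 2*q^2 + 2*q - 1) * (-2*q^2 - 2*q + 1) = 4*q^5 - 10*q^3 + 4*q - 1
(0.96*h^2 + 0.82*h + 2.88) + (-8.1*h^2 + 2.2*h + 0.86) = -7.14*h^2 + 3.02*h + 3.74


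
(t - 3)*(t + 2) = t^2 - t - 6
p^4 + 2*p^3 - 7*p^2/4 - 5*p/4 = p*(p - 1)*(p + 1/2)*(p + 5/2)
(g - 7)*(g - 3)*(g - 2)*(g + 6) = g^4 - 6*g^3 - 31*g^2 + 204*g - 252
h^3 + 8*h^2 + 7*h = h*(h + 1)*(h + 7)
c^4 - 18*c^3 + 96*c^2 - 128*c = c*(c - 8)^2*(c - 2)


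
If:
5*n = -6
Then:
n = -6/5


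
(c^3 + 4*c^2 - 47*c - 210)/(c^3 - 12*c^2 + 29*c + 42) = (c^2 + 11*c + 30)/(c^2 - 5*c - 6)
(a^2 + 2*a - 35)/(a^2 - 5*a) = (a + 7)/a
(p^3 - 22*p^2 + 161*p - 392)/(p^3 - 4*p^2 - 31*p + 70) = (p^2 - 15*p + 56)/(p^2 + 3*p - 10)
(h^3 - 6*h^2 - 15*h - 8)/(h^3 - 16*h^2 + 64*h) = (h^2 + 2*h + 1)/(h*(h - 8))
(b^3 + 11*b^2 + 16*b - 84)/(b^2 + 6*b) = b + 5 - 14/b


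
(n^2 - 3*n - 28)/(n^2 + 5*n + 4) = (n - 7)/(n + 1)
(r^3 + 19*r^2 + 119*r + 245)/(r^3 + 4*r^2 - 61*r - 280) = (r + 7)/(r - 8)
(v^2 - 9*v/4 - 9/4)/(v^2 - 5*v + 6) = (v + 3/4)/(v - 2)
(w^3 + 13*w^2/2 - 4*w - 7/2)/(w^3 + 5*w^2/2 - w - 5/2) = (2*w^2 + 15*w + 7)/(2*w^2 + 7*w + 5)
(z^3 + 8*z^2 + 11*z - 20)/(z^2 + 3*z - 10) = (z^2 + 3*z - 4)/(z - 2)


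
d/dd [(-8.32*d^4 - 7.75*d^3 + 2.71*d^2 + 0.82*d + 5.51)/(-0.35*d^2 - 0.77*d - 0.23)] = (5.824*d^5 + 21.9317*d^4 + 19.5894*d^3 + 3.5478*d^2 + 2.6104*d + 4.0541)/(0.1225*d^4 + 0.539*d^3 + 0.7539*d^2 + 0.3542*d + 0.0529)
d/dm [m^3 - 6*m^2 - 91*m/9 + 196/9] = 3*m^2 - 12*m - 91/9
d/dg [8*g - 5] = 8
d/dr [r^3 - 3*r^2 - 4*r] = 3*r^2 - 6*r - 4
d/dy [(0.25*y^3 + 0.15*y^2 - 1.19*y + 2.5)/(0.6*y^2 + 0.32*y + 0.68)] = (0.15*y^4 + 0.16*y^3 + 1.272*y^2 - 2.796*y - 1.6092)/(0.36*y^4 + 0.384*y^3 + 0.9184*y^2 + 0.4352*y + 0.4624)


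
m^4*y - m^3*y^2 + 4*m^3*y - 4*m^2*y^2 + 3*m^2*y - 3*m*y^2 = m*(m + 3)*(m - y)*(m*y + y)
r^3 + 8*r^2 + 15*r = r*(r + 3)*(r + 5)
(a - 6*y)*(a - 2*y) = a^2 - 8*a*y + 12*y^2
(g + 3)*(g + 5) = g^2 + 8*g + 15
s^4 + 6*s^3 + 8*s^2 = s^2*(s + 2)*(s + 4)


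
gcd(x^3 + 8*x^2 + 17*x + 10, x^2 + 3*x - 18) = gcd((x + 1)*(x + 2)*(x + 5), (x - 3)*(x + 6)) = 1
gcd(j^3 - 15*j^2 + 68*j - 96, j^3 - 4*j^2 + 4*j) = 1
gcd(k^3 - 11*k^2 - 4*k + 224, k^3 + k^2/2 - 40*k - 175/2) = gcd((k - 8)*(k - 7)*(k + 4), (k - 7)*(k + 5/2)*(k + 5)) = k - 7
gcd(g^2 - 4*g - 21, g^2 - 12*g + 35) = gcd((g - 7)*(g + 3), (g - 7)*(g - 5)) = g - 7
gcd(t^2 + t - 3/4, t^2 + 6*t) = 1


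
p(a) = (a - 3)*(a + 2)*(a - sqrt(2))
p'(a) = (a - 3)*(a + 2) + (a - 3)*(a - sqrt(2)) + (a + 2)*(a - sqrt(2))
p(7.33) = 238.99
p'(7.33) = 121.21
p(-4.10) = -82.22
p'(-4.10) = 65.64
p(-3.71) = -58.80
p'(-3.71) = 54.62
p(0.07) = 8.15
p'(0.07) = -4.91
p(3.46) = 5.14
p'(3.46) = 14.62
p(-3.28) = -37.73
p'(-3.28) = 43.53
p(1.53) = -0.60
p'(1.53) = -4.95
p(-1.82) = 2.81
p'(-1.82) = 14.14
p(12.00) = 1333.81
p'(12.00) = 369.47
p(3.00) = 0.00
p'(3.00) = 7.93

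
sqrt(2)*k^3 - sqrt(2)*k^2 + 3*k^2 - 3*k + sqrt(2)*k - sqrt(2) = (k - 1)*(k + sqrt(2))*(sqrt(2)*k + 1)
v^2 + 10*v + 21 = (v + 3)*(v + 7)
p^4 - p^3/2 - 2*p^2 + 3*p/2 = p*(p - 1)^2*(p + 3/2)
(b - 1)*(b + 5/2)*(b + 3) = b^3 + 9*b^2/2 + 2*b - 15/2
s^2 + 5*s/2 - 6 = (s - 3/2)*(s + 4)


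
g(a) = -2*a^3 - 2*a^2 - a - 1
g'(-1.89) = -14.87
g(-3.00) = 38.00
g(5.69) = -439.88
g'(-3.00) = -43.00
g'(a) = -6*a^2 - 4*a - 1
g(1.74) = -19.33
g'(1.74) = -26.13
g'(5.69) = -218.02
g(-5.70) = 310.11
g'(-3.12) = -46.93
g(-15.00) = 6314.00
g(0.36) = -1.71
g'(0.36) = -3.22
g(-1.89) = 7.25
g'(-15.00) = -1291.00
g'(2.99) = -66.60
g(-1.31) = 1.37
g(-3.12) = 43.39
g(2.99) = -75.33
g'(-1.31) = -6.06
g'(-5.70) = -173.14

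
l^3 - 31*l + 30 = (l - 5)*(l - 1)*(l + 6)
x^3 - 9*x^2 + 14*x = x*(x - 7)*(x - 2)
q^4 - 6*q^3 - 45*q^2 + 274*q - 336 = (q - 8)*(q - 3)*(q - 2)*(q + 7)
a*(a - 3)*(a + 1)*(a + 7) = a^4 + 5*a^3 - 17*a^2 - 21*a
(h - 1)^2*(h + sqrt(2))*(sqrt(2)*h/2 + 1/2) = sqrt(2)*h^4/2 - sqrt(2)*h^3 + 3*h^3/2 - 3*h^2 + sqrt(2)*h^2 - sqrt(2)*h + 3*h/2 + sqrt(2)/2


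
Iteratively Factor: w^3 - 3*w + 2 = (w - 1)*(w^2 + w - 2) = (w - 1)*(w + 2)*(w - 1)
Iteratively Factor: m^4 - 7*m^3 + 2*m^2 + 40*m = (m)*(m^3 - 7*m^2 + 2*m + 40) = m*(m - 5)*(m^2 - 2*m - 8) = m*(m - 5)*(m + 2)*(m - 4)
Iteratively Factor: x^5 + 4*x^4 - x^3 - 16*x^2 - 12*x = (x + 3)*(x^4 + x^3 - 4*x^2 - 4*x) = (x + 1)*(x + 3)*(x^3 - 4*x) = (x + 1)*(x + 2)*(x + 3)*(x^2 - 2*x) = x*(x + 1)*(x + 2)*(x + 3)*(x - 2)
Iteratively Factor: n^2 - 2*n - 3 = (n + 1)*(n - 3)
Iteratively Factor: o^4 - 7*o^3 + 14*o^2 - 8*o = (o)*(o^3 - 7*o^2 + 14*o - 8) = o*(o - 2)*(o^2 - 5*o + 4) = o*(o - 4)*(o - 2)*(o - 1)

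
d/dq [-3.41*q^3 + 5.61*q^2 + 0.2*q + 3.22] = -10.23*q^2 + 11.22*q + 0.2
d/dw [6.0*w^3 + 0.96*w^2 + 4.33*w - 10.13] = 18.0*w^2 + 1.92*w + 4.33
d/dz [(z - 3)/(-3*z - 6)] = -5/(3*(z + 2)^2)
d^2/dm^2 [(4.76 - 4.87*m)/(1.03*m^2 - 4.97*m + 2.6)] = (-(2.06*m - 4.97)*(4.12*m - 9.94)*(4.87*m - 4.76) + (30.0966*m - 58.2134)*(1.03*m^2 - 4.97*m + 2.6))/(1.03*m^2 - 4.97*m + 2.6)^3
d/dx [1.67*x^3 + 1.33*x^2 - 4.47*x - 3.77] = 5.01*x^2 + 2.66*x - 4.47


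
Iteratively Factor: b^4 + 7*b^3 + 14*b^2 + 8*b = (b + 4)*(b^3 + 3*b^2 + 2*b) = (b + 2)*(b + 4)*(b^2 + b) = (b + 1)*(b + 2)*(b + 4)*(b)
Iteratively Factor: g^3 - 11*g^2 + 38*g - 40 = (g - 5)*(g^2 - 6*g + 8) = (g - 5)*(g - 2)*(g - 4)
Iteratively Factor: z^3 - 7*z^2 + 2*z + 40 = (z - 5)*(z^2 - 2*z - 8) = (z - 5)*(z + 2)*(z - 4)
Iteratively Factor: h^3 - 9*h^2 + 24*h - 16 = (h - 4)*(h^2 - 5*h + 4) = (h - 4)^2*(h - 1)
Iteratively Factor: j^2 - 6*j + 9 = (j - 3)*(j - 3)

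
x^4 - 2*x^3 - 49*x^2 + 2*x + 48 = (x - 8)*(x - 1)*(x + 1)*(x + 6)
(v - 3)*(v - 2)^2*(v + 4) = v^4 - 3*v^3 - 12*v^2 + 52*v - 48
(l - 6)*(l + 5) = l^2 - l - 30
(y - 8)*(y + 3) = y^2 - 5*y - 24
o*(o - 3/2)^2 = o^3 - 3*o^2 + 9*o/4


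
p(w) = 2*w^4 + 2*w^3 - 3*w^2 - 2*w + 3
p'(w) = 8*w^3 + 6*w^2 - 6*w - 2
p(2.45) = 81.56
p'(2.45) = 136.96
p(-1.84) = 6.99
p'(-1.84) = -20.48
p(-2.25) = 20.79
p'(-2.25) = -49.25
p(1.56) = 12.02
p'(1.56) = 33.61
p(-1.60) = 3.44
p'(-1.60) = -9.81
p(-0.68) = 2.77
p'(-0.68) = 2.34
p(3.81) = 483.88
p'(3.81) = 504.69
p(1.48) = 9.55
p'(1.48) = 28.20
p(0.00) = 3.00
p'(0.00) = -2.00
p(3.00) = 186.00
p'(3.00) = 250.00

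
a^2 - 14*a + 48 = (a - 8)*(a - 6)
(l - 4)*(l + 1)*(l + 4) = l^3 + l^2 - 16*l - 16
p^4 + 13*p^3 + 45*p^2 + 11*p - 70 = (p - 1)*(p + 2)*(p + 5)*(p + 7)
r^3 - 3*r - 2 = (r - 2)*(r + 1)^2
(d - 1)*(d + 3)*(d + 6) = d^3 + 8*d^2 + 9*d - 18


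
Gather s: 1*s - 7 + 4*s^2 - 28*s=4*s^2 - 27*s - 7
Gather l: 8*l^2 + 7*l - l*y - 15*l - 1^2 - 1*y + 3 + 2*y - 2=8*l^2 + l*(-y - 8) + y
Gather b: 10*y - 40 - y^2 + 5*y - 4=-y^2 + 15*y - 44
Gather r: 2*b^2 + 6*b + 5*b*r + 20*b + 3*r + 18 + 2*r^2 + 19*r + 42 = 2*b^2 + 26*b + 2*r^2 + r*(5*b + 22) + 60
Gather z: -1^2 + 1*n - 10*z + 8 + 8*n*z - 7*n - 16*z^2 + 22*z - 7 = -6*n - 16*z^2 + z*(8*n + 12)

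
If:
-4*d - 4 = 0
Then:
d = -1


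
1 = 1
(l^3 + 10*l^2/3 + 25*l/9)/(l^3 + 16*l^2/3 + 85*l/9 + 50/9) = l/(l + 2)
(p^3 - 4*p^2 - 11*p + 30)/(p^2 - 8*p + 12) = (p^2 - 2*p - 15)/(p - 6)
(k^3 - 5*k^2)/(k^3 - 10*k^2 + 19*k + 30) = k^2/(k^2 - 5*k - 6)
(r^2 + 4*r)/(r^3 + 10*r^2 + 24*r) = 1/(r + 6)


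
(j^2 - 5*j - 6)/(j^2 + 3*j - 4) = (j^2 - 5*j - 6)/(j^2 + 3*j - 4)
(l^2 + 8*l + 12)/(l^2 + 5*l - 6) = (l + 2)/(l - 1)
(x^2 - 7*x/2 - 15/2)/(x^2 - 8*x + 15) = (x + 3/2)/(x - 3)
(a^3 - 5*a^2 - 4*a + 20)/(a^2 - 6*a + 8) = (a^2 - 3*a - 10)/(a - 4)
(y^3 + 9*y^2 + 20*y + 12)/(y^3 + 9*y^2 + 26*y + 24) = (y^2 + 7*y + 6)/(y^2 + 7*y + 12)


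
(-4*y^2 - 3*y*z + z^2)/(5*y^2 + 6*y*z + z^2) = (-4*y + z)/(5*y + z)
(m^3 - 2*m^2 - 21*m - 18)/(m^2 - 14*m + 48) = (m^2 + 4*m + 3)/(m - 8)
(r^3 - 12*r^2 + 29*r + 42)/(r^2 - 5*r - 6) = r - 7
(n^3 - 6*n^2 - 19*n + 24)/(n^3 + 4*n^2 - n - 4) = (n^2 - 5*n - 24)/(n^2 + 5*n + 4)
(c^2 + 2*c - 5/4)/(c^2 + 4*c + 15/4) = (2*c - 1)/(2*c + 3)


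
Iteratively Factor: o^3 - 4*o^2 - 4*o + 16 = (o + 2)*(o^2 - 6*o + 8) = (o - 2)*(o + 2)*(o - 4)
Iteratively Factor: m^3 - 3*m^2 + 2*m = (m - 1)*(m^2 - 2*m) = (m - 2)*(m - 1)*(m)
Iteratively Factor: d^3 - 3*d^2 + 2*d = (d - 1)*(d^2 - 2*d) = (d - 2)*(d - 1)*(d)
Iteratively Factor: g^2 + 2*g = (g)*(g + 2)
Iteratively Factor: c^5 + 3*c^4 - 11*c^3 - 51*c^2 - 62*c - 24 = (c - 4)*(c^4 + 7*c^3 + 17*c^2 + 17*c + 6) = (c - 4)*(c + 3)*(c^3 + 4*c^2 + 5*c + 2) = (c - 4)*(c + 1)*(c + 3)*(c^2 + 3*c + 2) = (c - 4)*(c + 1)^2*(c + 3)*(c + 2)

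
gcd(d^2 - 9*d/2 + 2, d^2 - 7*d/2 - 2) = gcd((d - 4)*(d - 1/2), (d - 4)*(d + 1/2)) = d - 4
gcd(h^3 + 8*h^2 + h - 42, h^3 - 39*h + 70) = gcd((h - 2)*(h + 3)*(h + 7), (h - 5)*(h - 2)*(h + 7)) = h^2 + 5*h - 14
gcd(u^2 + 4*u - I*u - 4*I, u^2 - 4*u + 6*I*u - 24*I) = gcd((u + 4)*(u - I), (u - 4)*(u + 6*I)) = 1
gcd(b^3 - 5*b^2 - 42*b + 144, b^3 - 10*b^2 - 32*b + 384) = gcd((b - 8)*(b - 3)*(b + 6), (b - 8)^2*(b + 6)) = b^2 - 2*b - 48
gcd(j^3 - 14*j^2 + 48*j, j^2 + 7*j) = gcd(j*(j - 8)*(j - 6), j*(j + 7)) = j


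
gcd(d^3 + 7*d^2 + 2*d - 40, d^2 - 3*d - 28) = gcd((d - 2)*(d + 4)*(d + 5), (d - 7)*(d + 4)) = d + 4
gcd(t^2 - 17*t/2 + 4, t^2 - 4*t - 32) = t - 8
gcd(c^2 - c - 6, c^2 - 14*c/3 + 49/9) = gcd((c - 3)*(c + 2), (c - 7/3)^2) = 1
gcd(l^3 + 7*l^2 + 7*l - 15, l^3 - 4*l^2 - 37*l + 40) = l^2 + 4*l - 5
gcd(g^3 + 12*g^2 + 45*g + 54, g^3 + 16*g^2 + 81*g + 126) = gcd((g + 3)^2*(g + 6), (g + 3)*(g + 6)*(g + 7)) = g^2 + 9*g + 18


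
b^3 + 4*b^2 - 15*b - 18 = (b - 3)*(b + 1)*(b + 6)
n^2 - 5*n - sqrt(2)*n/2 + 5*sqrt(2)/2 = (n - 5)*(n - sqrt(2)/2)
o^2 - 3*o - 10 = (o - 5)*(o + 2)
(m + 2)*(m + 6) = m^2 + 8*m + 12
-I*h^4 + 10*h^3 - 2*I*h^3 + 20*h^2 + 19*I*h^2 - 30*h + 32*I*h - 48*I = (h + 3)*(h + 2*I)*(h + 8*I)*(-I*h + I)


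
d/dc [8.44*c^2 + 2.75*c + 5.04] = 16.88*c + 2.75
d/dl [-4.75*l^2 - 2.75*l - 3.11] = -9.5*l - 2.75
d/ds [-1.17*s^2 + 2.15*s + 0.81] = 2.15 - 2.34*s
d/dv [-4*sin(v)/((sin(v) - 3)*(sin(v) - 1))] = 4*(sin(v)^2 - 3)*cos(v)/((sin(v) - 3)^2*(sin(v) - 1)^2)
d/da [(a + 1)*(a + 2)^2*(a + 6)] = 4*a^3 + 33*a^2 + 76*a + 52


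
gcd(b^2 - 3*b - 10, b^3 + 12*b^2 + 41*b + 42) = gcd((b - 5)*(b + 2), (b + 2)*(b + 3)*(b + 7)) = b + 2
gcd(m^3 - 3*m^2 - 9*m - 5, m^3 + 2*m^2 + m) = m^2 + 2*m + 1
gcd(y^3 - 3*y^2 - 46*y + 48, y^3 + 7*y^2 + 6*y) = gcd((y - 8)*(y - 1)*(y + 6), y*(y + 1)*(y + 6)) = y + 6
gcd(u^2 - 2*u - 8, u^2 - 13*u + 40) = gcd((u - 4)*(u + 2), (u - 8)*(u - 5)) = 1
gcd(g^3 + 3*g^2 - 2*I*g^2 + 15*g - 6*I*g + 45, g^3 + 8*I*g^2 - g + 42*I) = g + 3*I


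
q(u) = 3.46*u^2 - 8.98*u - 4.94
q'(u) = 6.92*u - 8.98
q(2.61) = -4.81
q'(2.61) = 9.08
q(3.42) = 4.82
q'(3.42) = 14.69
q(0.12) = -5.97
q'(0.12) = -8.15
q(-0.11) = -3.91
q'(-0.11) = -9.74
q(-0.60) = 1.69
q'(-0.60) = -13.13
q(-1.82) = 22.86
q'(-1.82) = -21.57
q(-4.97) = 125.16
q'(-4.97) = -43.37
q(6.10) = 69.03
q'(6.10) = 33.23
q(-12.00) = 601.06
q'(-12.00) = -92.02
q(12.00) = 385.54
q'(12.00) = 74.06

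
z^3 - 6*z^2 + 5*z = z*(z - 5)*(z - 1)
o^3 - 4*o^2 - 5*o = o*(o - 5)*(o + 1)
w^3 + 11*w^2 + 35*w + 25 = (w + 1)*(w + 5)^2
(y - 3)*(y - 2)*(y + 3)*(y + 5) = y^4 + 3*y^3 - 19*y^2 - 27*y + 90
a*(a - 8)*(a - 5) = a^3 - 13*a^2 + 40*a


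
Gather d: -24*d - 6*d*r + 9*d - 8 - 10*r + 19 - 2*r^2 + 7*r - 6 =d*(-6*r - 15) - 2*r^2 - 3*r + 5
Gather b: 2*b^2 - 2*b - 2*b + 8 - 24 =2*b^2 - 4*b - 16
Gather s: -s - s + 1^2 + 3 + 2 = 6 - 2*s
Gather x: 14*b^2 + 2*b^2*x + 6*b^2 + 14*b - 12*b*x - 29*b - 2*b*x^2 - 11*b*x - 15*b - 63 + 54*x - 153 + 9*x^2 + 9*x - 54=20*b^2 - 30*b + x^2*(9 - 2*b) + x*(2*b^2 - 23*b + 63) - 270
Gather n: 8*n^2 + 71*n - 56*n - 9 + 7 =8*n^2 + 15*n - 2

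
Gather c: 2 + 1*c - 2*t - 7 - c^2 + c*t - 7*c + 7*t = -c^2 + c*(t - 6) + 5*t - 5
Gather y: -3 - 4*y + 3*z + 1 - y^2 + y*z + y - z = -y^2 + y*(z - 3) + 2*z - 2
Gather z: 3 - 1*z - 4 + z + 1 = 0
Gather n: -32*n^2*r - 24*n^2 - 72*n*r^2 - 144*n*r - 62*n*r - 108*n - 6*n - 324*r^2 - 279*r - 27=n^2*(-32*r - 24) + n*(-72*r^2 - 206*r - 114) - 324*r^2 - 279*r - 27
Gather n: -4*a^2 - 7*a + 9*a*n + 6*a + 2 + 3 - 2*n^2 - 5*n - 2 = -4*a^2 - a - 2*n^2 + n*(9*a - 5) + 3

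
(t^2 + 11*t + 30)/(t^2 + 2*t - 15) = (t + 6)/(t - 3)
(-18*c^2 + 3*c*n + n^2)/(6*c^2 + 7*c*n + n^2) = (-3*c + n)/(c + n)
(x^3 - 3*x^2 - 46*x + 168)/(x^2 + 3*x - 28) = x - 6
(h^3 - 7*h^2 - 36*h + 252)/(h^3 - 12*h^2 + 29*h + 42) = (h + 6)/(h + 1)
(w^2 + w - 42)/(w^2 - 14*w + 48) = (w + 7)/(w - 8)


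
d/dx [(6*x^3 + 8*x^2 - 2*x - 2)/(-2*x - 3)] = 2*(-12*x^3 - 35*x^2 - 24*x + 1)/(4*x^2 + 12*x + 9)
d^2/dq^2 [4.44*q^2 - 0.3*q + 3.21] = 8.88000000000000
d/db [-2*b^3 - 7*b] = -6*b^2 - 7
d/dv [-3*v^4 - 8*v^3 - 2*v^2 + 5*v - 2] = -12*v^3 - 24*v^2 - 4*v + 5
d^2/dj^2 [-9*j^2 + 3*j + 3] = -18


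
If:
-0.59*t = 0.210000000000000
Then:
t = -0.36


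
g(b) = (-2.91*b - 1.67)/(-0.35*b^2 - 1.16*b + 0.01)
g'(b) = (-2.91*b - 1.67)*(0.7*b + 1.16)/(-0.35*b^2 - 1.16*b + 0.01)^2 - 2.91/(-0.35*b^2 - 1.16*b + 0.01) = (1.0185*b^2 + 3.3756*b - (0.7*b + 1.16)*(2.91*b + 1.67) - 0.0291)/(0.35*b^2 + 1.16*b - 0.01)^2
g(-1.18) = 1.98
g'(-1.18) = -2.52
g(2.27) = 1.87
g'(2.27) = -0.50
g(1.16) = 2.79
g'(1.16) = -1.44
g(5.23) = 1.08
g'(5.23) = -0.15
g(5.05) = 1.11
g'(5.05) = -0.16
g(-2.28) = 5.94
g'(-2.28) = -6.59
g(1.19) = 2.75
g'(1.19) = -1.38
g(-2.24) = 5.69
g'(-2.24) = -6.14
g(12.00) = 0.57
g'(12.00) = -0.04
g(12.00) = 0.57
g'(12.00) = -0.04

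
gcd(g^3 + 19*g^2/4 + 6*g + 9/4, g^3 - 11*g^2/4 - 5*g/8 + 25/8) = g + 1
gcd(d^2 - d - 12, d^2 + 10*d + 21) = d + 3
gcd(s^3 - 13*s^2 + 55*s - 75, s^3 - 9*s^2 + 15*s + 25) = s^2 - 10*s + 25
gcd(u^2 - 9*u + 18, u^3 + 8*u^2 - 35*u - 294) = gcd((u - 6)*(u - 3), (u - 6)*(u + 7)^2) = u - 6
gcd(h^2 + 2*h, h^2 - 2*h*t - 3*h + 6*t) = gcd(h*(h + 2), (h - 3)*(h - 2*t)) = 1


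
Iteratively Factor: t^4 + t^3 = (t)*(t^3 + t^2) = t^2*(t^2 + t) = t^3*(t + 1)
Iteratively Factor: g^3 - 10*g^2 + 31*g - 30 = (g - 3)*(g^2 - 7*g + 10) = (g - 5)*(g - 3)*(g - 2)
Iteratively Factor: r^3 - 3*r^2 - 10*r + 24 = (r - 4)*(r^2 + r - 6) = (r - 4)*(r + 3)*(r - 2)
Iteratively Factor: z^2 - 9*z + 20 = (z - 4)*(z - 5)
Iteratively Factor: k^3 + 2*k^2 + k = (k)*(k^2 + 2*k + 1) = k*(k + 1)*(k + 1)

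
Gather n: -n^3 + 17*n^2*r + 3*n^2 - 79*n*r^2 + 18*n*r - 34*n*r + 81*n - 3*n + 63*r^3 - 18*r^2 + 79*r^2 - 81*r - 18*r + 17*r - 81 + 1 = -n^3 + n^2*(17*r + 3) + n*(-79*r^2 - 16*r + 78) + 63*r^3 + 61*r^2 - 82*r - 80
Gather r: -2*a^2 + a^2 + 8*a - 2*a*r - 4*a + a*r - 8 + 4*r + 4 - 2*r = -a^2 + 4*a + r*(2 - a) - 4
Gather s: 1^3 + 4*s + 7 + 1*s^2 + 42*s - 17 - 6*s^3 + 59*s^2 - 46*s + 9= -6*s^3 + 60*s^2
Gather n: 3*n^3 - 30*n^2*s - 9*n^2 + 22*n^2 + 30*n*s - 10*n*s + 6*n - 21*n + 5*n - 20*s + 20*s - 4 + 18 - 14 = 3*n^3 + n^2*(13 - 30*s) + n*(20*s - 10)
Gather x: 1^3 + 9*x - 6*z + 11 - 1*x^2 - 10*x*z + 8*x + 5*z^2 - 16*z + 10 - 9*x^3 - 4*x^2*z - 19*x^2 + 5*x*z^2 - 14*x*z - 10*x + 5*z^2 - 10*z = -9*x^3 + x^2*(-4*z - 20) + x*(5*z^2 - 24*z + 7) + 10*z^2 - 32*z + 22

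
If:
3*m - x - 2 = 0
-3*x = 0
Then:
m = 2/3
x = 0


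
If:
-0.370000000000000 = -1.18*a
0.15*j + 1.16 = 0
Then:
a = 0.31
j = -7.73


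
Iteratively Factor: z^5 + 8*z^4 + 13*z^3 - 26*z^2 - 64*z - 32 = (z + 4)*(z^4 + 4*z^3 - 3*z^2 - 14*z - 8) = (z + 1)*(z + 4)*(z^3 + 3*z^2 - 6*z - 8) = (z + 1)*(z + 4)^2*(z^2 - z - 2) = (z - 2)*(z + 1)*(z + 4)^2*(z + 1)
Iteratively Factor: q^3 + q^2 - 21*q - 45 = (q + 3)*(q^2 - 2*q - 15) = (q - 5)*(q + 3)*(q + 3)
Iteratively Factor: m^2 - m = (m - 1)*(m)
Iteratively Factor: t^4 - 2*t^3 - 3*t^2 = (t + 1)*(t^3 - 3*t^2) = (t - 3)*(t + 1)*(t^2) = t*(t - 3)*(t + 1)*(t)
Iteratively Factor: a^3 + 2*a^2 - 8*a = (a - 2)*(a^2 + 4*a) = (a - 2)*(a + 4)*(a)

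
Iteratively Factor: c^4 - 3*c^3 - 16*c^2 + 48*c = (c + 4)*(c^3 - 7*c^2 + 12*c) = c*(c + 4)*(c^2 - 7*c + 12) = c*(c - 4)*(c + 4)*(c - 3)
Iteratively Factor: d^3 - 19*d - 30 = (d + 2)*(d^2 - 2*d - 15) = (d + 2)*(d + 3)*(d - 5)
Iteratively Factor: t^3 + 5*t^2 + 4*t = (t)*(t^2 + 5*t + 4) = t*(t + 1)*(t + 4)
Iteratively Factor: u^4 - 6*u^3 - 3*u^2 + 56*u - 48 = (u + 3)*(u^3 - 9*u^2 + 24*u - 16) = (u - 1)*(u + 3)*(u^2 - 8*u + 16) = (u - 4)*(u - 1)*(u + 3)*(u - 4)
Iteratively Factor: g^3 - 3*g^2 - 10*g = (g - 5)*(g^2 + 2*g) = g*(g - 5)*(g + 2)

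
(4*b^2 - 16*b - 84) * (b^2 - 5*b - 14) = 4*b^4 - 36*b^3 - 60*b^2 + 644*b + 1176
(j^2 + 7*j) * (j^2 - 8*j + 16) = j^4 - j^3 - 40*j^2 + 112*j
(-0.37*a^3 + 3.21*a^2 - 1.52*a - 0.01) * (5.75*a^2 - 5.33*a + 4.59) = -2.1275*a^5 + 20.4296*a^4 - 27.5476*a^3 + 22.778*a^2 - 6.9235*a - 0.0459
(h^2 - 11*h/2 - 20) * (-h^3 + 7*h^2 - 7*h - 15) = -h^5 + 25*h^4/2 - 51*h^3/2 - 233*h^2/2 + 445*h/2 + 300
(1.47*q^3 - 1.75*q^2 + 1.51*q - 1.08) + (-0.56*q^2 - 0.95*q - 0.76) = 1.47*q^3 - 2.31*q^2 + 0.56*q - 1.84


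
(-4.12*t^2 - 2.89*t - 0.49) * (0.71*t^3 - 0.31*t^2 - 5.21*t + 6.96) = -2.9252*t^5 - 0.7747*t^4 + 22.0132*t^3 - 13.4664*t^2 - 17.5615*t - 3.4104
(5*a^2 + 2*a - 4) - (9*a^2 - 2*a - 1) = -4*a^2 + 4*a - 3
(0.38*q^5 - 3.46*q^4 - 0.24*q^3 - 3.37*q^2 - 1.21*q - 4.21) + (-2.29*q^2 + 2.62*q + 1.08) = 0.38*q^5 - 3.46*q^4 - 0.24*q^3 - 5.66*q^2 + 1.41*q - 3.13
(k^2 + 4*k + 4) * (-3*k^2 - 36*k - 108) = -3*k^4 - 48*k^3 - 264*k^2 - 576*k - 432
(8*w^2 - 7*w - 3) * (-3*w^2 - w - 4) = -24*w^4 + 13*w^3 - 16*w^2 + 31*w + 12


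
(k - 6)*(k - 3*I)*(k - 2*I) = k^3 - 6*k^2 - 5*I*k^2 - 6*k + 30*I*k + 36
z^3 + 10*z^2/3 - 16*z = z*(z - 8/3)*(z + 6)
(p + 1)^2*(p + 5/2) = p^3 + 9*p^2/2 + 6*p + 5/2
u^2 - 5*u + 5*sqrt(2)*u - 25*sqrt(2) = (u - 5)*(u + 5*sqrt(2))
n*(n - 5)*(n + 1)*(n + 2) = n^4 - 2*n^3 - 13*n^2 - 10*n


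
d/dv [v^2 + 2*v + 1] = 2*v + 2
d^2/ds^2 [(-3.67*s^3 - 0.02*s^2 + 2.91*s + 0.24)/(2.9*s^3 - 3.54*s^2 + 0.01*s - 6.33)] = (-75.6888400000001*s^6 + 147.47718*s^5 - 963.46236*s^4 + 192.67777*s^3 + 663.196554*s^2 - 1247.181246*s - 11.990238)/(24.389*s^9 - 89.3142*s^8 + 109.27722*s^7 - 204.683724*s^6 + 390.279498*s^5 - 239.077566*s^4 + 349.943923*s^3 - 425.533617*s^2 + 1.202067*s - 253.636137)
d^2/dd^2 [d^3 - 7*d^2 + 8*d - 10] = 6*d - 14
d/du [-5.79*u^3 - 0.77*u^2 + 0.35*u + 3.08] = -17.37*u^2 - 1.54*u + 0.35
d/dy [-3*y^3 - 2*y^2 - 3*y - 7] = -9*y^2 - 4*y - 3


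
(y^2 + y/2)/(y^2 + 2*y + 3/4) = 2*y/(2*y + 3)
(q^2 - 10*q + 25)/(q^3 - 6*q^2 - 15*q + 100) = 1/(q + 4)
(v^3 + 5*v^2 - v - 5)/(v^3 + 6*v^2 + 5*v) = (v - 1)/v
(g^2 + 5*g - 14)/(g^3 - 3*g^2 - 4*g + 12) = (g + 7)/(g^2 - g - 6)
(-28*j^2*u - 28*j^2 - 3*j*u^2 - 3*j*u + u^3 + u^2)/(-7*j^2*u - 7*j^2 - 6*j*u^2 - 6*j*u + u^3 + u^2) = (4*j + u)/(j + u)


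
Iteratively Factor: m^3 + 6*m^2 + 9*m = (m)*(m^2 + 6*m + 9) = m*(m + 3)*(m + 3)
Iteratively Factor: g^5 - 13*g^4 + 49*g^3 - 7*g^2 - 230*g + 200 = (g - 1)*(g^4 - 12*g^3 + 37*g^2 + 30*g - 200) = (g - 5)*(g - 1)*(g^3 - 7*g^2 + 2*g + 40) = (g - 5)^2*(g - 1)*(g^2 - 2*g - 8) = (g - 5)^2*(g - 1)*(g + 2)*(g - 4)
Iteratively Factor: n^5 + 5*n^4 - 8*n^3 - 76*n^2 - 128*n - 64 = (n + 4)*(n^4 + n^3 - 12*n^2 - 28*n - 16) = (n - 4)*(n + 4)*(n^3 + 5*n^2 + 8*n + 4) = (n - 4)*(n + 2)*(n + 4)*(n^2 + 3*n + 2) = (n - 4)*(n + 1)*(n + 2)*(n + 4)*(n + 2)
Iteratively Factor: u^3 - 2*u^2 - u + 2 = (u - 1)*(u^2 - u - 2) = (u - 1)*(u + 1)*(u - 2)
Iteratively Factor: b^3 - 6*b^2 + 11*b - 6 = (b - 2)*(b^2 - 4*b + 3) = (b - 3)*(b - 2)*(b - 1)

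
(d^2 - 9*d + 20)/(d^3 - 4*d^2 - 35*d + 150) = (d - 4)/(d^2 + d - 30)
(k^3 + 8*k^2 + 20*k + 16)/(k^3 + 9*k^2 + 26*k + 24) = (k + 2)/(k + 3)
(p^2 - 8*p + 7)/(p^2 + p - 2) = (p - 7)/(p + 2)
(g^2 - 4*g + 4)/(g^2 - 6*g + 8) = (g - 2)/(g - 4)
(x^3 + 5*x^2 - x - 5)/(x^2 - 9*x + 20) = (x^3 + 5*x^2 - x - 5)/(x^2 - 9*x + 20)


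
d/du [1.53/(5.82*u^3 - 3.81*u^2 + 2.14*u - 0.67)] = (-26.7138*u^2 + 11.6586*u - 3.2742)/(5.82*u^3 - 3.81*u^2 + 2.14*u - 0.67)^2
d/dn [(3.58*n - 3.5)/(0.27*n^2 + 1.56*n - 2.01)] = (-0.9666*n^2 + 1.89*n - 1.7358)/(0.0729*n^4 + 0.8424*n^3 + 1.3482*n^2 - 6.2712*n + 4.0401)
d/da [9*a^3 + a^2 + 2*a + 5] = 27*a^2 + 2*a + 2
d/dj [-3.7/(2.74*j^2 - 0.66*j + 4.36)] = (20.276*j - 2.442)/(2.74*j^2 - 0.66*j + 4.36)^2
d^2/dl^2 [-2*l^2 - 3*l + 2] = -4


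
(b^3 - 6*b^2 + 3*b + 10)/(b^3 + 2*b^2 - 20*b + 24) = (b^2 - 4*b - 5)/(b^2 + 4*b - 12)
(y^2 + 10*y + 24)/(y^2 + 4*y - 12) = (y + 4)/(y - 2)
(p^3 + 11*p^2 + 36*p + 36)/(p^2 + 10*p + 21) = (p^2 + 8*p + 12)/(p + 7)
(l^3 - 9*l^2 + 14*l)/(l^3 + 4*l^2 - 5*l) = (l^2 - 9*l + 14)/(l^2 + 4*l - 5)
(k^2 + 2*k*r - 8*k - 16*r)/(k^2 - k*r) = (k^2 + 2*k*r - 8*k - 16*r)/(k*(k - r))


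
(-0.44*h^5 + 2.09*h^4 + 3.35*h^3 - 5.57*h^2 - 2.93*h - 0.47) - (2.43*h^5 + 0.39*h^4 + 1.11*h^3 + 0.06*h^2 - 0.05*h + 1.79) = -2.87*h^5 + 1.7*h^4 + 2.24*h^3 - 5.63*h^2 - 2.88*h - 2.26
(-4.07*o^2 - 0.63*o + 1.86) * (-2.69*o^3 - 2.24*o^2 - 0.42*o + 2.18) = 10.9483*o^5 + 10.8115*o^4 - 1.8828*o^3 - 12.7744*o^2 - 2.1546*o + 4.0548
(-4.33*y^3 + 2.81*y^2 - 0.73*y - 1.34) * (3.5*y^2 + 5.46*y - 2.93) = -15.155*y^5 - 13.8068*y^4 + 25.4745*y^3 - 16.9091*y^2 - 5.1775*y + 3.9262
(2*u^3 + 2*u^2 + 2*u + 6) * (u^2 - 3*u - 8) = 2*u^5 - 4*u^4 - 20*u^3 - 16*u^2 - 34*u - 48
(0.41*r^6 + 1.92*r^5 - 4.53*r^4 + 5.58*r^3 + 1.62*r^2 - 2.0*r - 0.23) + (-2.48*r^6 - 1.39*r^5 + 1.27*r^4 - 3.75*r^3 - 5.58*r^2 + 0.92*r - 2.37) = -2.07*r^6 + 0.53*r^5 - 3.26*r^4 + 1.83*r^3 - 3.96*r^2 - 1.08*r - 2.6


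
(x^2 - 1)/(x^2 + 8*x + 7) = (x - 1)/(x + 7)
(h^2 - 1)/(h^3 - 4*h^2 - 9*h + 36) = (h^2 - 1)/(h^3 - 4*h^2 - 9*h + 36)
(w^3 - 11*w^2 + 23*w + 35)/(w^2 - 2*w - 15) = (w^2 - 6*w - 7)/(w + 3)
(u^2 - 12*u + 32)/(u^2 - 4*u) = (u - 8)/u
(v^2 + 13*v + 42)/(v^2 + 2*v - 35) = (v + 6)/(v - 5)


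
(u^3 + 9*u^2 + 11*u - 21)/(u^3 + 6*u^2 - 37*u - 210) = (u^2 + 2*u - 3)/(u^2 - u - 30)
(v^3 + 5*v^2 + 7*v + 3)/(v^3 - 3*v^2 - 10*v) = (v^3 + 5*v^2 + 7*v + 3)/(v*(v^2 - 3*v - 10))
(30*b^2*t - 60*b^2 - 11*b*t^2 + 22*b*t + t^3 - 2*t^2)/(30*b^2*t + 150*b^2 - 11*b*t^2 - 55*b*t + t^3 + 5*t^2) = (t - 2)/(t + 5)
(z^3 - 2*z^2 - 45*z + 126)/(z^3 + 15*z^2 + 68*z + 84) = (z^2 - 9*z + 18)/(z^2 + 8*z + 12)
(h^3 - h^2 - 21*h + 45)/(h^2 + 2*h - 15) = h - 3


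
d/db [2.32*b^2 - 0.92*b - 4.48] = 4.64*b - 0.92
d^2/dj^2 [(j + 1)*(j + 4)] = 2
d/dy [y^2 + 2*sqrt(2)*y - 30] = 2*y + 2*sqrt(2)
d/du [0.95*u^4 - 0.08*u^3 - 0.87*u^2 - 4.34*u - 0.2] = 3.8*u^3 - 0.24*u^2 - 1.74*u - 4.34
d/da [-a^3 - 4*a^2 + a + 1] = -3*a^2 - 8*a + 1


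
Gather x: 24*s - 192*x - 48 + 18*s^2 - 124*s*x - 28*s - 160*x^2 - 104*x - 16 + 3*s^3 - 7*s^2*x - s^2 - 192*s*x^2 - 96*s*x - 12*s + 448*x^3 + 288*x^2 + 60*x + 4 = 3*s^3 + 17*s^2 - 16*s + 448*x^3 + x^2*(128 - 192*s) + x*(-7*s^2 - 220*s - 236) - 60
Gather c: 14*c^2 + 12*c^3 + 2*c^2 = 12*c^3 + 16*c^2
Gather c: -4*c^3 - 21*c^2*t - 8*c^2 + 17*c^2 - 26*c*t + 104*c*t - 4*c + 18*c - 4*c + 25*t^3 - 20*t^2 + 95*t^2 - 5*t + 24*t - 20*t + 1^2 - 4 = -4*c^3 + c^2*(9 - 21*t) + c*(78*t + 10) + 25*t^3 + 75*t^2 - t - 3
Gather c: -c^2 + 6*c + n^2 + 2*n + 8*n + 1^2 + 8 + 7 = -c^2 + 6*c + n^2 + 10*n + 16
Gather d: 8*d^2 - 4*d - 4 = 8*d^2 - 4*d - 4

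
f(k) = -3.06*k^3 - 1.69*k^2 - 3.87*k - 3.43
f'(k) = -9.18*k^2 - 3.38*k - 3.87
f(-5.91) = 592.07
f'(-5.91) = -304.53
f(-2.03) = 23.06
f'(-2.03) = -34.84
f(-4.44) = 248.27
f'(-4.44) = -169.83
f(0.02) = -3.51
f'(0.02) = -3.94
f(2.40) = -64.75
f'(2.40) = -64.86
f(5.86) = -699.91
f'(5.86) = -338.91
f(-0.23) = -2.59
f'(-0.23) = -3.58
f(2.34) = -60.95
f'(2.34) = -62.05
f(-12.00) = 5087.33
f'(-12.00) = -1285.23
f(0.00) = -3.43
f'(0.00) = -3.87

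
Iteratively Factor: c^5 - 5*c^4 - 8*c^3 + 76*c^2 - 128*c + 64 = (c - 1)*(c^4 - 4*c^3 - 12*c^2 + 64*c - 64) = (c - 2)*(c - 1)*(c^3 - 2*c^2 - 16*c + 32) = (c - 2)*(c - 1)*(c + 4)*(c^2 - 6*c + 8) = (c - 2)^2*(c - 1)*(c + 4)*(c - 4)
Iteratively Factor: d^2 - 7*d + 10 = (d - 2)*(d - 5)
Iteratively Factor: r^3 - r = (r - 1)*(r^2 + r) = r*(r - 1)*(r + 1)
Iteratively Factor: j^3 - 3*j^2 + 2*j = (j)*(j^2 - 3*j + 2) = j*(j - 1)*(j - 2)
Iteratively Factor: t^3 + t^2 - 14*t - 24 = (t - 4)*(t^2 + 5*t + 6) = (t - 4)*(t + 3)*(t + 2)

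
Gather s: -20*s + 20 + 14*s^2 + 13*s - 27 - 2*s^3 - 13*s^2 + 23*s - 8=-2*s^3 + s^2 + 16*s - 15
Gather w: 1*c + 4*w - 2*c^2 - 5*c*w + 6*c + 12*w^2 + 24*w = -2*c^2 + 7*c + 12*w^2 + w*(28 - 5*c)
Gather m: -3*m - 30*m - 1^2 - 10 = -33*m - 11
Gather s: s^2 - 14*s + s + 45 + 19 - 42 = s^2 - 13*s + 22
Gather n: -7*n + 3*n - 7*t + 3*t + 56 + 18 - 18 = -4*n - 4*t + 56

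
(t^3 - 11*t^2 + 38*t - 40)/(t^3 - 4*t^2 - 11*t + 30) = (t - 4)/(t + 3)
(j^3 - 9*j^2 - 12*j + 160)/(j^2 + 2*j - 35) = (j^2 - 4*j - 32)/(j + 7)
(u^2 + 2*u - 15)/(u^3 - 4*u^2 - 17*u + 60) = (u + 5)/(u^2 - u - 20)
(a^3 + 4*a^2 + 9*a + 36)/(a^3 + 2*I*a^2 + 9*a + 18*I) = (a + 4)/(a + 2*I)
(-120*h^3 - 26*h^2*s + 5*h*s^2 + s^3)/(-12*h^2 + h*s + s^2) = (-30*h^2 + h*s + s^2)/(-3*h + s)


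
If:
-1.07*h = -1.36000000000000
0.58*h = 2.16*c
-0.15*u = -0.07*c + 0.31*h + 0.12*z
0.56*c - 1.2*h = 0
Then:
No Solution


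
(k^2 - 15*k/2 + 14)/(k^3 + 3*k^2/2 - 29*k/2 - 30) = (2*k - 7)/(2*k^2 + 11*k + 15)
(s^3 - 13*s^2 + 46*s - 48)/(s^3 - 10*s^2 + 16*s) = (s - 3)/s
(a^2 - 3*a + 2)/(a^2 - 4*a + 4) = (a - 1)/(a - 2)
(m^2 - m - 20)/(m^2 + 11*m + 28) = (m - 5)/(m + 7)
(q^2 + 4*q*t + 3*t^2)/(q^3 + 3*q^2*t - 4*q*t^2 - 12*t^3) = (q + t)/(q^2 - 4*t^2)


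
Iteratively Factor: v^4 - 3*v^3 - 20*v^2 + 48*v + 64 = (v + 1)*(v^3 - 4*v^2 - 16*v + 64) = (v - 4)*(v + 1)*(v^2 - 16) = (v - 4)^2*(v + 1)*(v + 4)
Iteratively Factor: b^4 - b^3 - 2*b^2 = (b)*(b^3 - b^2 - 2*b) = b*(b + 1)*(b^2 - 2*b) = b*(b - 2)*(b + 1)*(b)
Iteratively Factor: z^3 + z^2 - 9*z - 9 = (z + 1)*(z^2 - 9) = (z + 1)*(z + 3)*(z - 3)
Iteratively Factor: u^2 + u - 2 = (u + 2)*(u - 1)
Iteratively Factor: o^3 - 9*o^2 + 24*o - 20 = (o - 2)*(o^2 - 7*o + 10) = (o - 5)*(o - 2)*(o - 2)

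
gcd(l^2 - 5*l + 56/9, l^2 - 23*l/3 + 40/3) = l - 8/3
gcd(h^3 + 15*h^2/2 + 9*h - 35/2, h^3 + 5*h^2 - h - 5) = h^2 + 4*h - 5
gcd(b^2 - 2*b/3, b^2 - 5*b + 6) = 1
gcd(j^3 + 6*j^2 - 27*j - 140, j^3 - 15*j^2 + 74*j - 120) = j - 5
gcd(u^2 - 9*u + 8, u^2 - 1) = u - 1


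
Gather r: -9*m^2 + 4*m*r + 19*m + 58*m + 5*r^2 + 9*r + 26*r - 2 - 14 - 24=-9*m^2 + 77*m + 5*r^2 + r*(4*m + 35) - 40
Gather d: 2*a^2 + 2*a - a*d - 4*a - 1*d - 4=2*a^2 - 2*a + d*(-a - 1) - 4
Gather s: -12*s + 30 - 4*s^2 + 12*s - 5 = 25 - 4*s^2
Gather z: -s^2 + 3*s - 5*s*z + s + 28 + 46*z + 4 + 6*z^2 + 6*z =-s^2 + 4*s + 6*z^2 + z*(52 - 5*s) + 32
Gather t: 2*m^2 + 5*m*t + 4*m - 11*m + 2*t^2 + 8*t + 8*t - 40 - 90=2*m^2 - 7*m + 2*t^2 + t*(5*m + 16) - 130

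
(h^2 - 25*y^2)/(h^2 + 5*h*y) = (h - 5*y)/h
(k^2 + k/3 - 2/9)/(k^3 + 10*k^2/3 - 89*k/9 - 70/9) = (3*k - 1)/(3*k^2 + 8*k - 35)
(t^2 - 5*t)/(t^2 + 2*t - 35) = t/(t + 7)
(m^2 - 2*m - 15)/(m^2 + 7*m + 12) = (m - 5)/(m + 4)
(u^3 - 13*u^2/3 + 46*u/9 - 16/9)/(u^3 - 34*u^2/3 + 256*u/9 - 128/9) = (u - 1)/(u - 8)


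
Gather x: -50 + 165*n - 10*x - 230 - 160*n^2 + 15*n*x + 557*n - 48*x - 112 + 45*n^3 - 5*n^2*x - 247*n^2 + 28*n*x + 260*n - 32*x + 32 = 45*n^3 - 407*n^2 + 982*n + x*(-5*n^2 + 43*n - 90) - 360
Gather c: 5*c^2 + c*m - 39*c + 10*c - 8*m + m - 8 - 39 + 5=5*c^2 + c*(m - 29) - 7*m - 42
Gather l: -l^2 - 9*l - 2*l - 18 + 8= -l^2 - 11*l - 10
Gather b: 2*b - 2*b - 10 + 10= 0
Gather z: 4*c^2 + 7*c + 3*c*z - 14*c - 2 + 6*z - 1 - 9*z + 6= 4*c^2 - 7*c + z*(3*c - 3) + 3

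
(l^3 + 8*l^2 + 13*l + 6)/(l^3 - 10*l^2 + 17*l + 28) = (l^2 + 7*l + 6)/(l^2 - 11*l + 28)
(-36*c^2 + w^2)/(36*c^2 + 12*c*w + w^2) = (-6*c + w)/(6*c + w)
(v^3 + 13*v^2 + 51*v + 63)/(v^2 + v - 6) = (v^2 + 10*v + 21)/(v - 2)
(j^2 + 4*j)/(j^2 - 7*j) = (j + 4)/(j - 7)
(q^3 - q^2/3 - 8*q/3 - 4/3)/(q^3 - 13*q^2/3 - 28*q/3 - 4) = (q - 2)/(q - 6)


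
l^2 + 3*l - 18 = (l - 3)*(l + 6)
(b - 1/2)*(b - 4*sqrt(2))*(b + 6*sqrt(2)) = b^3 - b^2/2 + 2*sqrt(2)*b^2 - 48*b - sqrt(2)*b + 24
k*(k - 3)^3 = k^4 - 9*k^3 + 27*k^2 - 27*k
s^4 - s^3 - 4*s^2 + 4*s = s*(s - 2)*(s - 1)*(s + 2)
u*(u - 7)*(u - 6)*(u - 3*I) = u^4 - 13*u^3 - 3*I*u^3 + 42*u^2 + 39*I*u^2 - 126*I*u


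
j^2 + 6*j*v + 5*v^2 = (j + v)*(j + 5*v)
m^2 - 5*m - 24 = (m - 8)*(m + 3)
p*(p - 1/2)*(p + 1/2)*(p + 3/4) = p^4 + 3*p^3/4 - p^2/4 - 3*p/16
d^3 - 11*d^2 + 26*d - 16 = (d - 8)*(d - 2)*(d - 1)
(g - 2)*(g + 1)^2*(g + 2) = g^4 + 2*g^3 - 3*g^2 - 8*g - 4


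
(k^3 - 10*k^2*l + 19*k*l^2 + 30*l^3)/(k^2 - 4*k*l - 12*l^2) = (k^2 - 4*k*l - 5*l^2)/(k + 2*l)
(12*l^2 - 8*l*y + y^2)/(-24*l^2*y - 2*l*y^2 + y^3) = (-2*l + y)/(y*(4*l + y))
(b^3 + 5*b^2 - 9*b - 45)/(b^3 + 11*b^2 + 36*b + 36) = (b^2 + 2*b - 15)/(b^2 + 8*b + 12)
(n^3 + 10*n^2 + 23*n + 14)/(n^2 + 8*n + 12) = (n^2 + 8*n + 7)/(n + 6)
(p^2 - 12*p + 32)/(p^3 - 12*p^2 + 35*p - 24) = (p - 4)/(p^2 - 4*p + 3)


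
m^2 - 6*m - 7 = (m - 7)*(m + 1)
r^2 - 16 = (r - 4)*(r + 4)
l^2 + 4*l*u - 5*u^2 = (l - u)*(l + 5*u)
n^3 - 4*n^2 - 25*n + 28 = (n - 7)*(n - 1)*(n + 4)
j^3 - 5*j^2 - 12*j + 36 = (j - 6)*(j - 2)*(j + 3)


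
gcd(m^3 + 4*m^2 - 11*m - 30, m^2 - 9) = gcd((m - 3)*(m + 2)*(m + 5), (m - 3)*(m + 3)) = m - 3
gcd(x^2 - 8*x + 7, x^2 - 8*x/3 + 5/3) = x - 1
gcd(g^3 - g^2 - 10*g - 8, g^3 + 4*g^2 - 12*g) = 1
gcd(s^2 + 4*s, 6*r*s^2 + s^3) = s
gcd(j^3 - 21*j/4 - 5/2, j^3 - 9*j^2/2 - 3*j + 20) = j^2 - j/2 - 5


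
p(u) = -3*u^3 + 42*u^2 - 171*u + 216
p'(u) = -9*u^2 + 84*u - 171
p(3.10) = 0.15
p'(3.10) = 2.91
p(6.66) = 53.85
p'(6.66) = -10.76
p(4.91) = 33.82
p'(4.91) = 24.47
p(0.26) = 174.33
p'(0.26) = -149.77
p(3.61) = 4.90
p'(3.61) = 14.95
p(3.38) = 2.00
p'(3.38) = 10.10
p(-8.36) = 6333.75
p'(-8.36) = -1502.25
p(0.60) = 127.87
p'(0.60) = -123.84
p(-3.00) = 1188.00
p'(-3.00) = -504.00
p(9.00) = -108.00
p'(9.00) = -144.00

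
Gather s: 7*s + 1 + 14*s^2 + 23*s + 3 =14*s^2 + 30*s + 4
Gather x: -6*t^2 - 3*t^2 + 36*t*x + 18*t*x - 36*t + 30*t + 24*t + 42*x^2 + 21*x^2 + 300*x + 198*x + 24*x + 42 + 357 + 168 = -9*t^2 + 18*t + 63*x^2 + x*(54*t + 522) + 567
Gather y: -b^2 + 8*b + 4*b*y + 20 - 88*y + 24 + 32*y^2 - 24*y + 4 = -b^2 + 8*b + 32*y^2 + y*(4*b - 112) + 48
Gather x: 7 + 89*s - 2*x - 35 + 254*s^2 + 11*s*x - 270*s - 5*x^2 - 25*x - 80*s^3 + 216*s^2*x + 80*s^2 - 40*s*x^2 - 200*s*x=-80*s^3 + 334*s^2 - 181*s + x^2*(-40*s - 5) + x*(216*s^2 - 189*s - 27) - 28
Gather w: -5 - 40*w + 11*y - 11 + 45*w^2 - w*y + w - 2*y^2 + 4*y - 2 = 45*w^2 + w*(-y - 39) - 2*y^2 + 15*y - 18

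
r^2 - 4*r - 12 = (r - 6)*(r + 2)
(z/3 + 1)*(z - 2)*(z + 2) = z^3/3 + z^2 - 4*z/3 - 4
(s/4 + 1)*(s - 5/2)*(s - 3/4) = s^3/4 + 3*s^2/16 - 89*s/32 + 15/8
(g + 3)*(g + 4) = g^2 + 7*g + 12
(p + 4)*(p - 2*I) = p^2 + 4*p - 2*I*p - 8*I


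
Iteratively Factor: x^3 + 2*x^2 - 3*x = (x + 3)*(x^2 - x) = x*(x + 3)*(x - 1)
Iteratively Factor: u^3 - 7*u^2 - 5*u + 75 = (u - 5)*(u^2 - 2*u - 15) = (u - 5)*(u + 3)*(u - 5)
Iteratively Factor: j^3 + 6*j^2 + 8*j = (j + 2)*(j^2 + 4*j) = j*(j + 2)*(j + 4)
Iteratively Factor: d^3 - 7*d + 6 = (d - 2)*(d^2 + 2*d - 3) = (d - 2)*(d + 3)*(d - 1)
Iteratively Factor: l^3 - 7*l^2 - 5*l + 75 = (l - 5)*(l^2 - 2*l - 15) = (l - 5)^2*(l + 3)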